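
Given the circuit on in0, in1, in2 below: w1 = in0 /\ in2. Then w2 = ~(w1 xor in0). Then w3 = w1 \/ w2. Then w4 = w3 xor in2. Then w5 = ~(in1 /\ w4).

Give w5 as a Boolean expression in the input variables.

w1 = in0 /\ in2
w2 = ~(w1 xor in0) = ~((in0 /\ in2) xor in0)
w3 = w1 \/ w2 = (in0 /\ in2) \/ (~((in0 /\ in2) xor in0))
w4 = w3 xor in2 = ((in0 /\ in2) \/ (~((in0 /\ in2) xor in0))) xor in2
w5 = ~(in1 /\ w4) = ~(in1 /\ (((in0 /\ in2) \/ (~((in0 /\ in2) xor in0))) xor in2))

~(in1 /\ (((in0 /\ in2) \/ (~((in0 /\ in2) xor in0))) xor in2))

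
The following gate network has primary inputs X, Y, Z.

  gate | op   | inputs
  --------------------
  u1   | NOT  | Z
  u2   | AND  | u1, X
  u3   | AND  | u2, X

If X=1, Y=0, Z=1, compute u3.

0

u1 = NOT 1 = 0
u2 = 0 AND 1 = 0
u3 = 0 AND 1 = 0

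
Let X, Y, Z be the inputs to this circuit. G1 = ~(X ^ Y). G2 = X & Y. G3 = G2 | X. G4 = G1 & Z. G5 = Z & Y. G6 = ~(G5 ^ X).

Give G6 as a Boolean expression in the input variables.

~((Z & Y) ^ X)

G5 = Z & Y
G6 = ~(G5 ^ X) = ~((Z & Y) ^ X)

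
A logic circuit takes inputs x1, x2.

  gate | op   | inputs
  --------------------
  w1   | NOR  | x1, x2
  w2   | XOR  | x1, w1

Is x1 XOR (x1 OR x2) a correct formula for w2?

w1 = x1 NOR x2
w2 = x1 XOR w1 = x1 XOR (x1 NOR x2)
At x1=0, x2=0: circuit gives 1, formula gives 0.

No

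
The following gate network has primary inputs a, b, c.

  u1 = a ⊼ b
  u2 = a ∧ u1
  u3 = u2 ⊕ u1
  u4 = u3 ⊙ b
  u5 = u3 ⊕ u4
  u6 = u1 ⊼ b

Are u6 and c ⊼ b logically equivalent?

No

u1 = a ⊼ b
u6 = u1 ⊼ b = (a ⊼ b) ⊼ b
At a=0, b=1, c=0: circuit gives 0, formula gives 1.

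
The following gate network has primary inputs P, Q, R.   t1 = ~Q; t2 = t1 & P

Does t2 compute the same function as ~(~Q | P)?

t1 = ~Q
t2 = t1 & P = ~Q & P
At P=0, Q=1, R=0: circuit gives 0, formula gives 1.

No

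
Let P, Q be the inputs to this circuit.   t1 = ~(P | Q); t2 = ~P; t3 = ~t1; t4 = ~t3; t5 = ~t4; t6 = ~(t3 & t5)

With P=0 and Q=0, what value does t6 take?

t1 = ~(0 | 0) = 1
t3 = ~1 = 0
t4 = ~0 = 1
t5 = ~1 = 0
t6 = ~(0 & 0) = 1

1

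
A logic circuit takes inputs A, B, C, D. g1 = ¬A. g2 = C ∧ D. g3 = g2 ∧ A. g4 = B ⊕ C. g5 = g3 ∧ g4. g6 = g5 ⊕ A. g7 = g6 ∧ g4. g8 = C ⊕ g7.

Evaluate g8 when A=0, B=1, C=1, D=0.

1

g2 = 1 ∧ 0 = 0
g3 = 0 ∧ 0 = 0
g4 = 1 ⊕ 1 = 0
g5 = 0 ∧ 0 = 0
g6 = 0 ⊕ 0 = 0
g7 = 0 ∧ 0 = 0
g8 = 1 ⊕ 0 = 1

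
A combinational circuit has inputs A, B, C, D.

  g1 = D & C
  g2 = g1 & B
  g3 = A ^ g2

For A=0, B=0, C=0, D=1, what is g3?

g1 = 1 & 0 = 0
g2 = 0 & 0 = 0
g3 = 0 ^ 0 = 0

0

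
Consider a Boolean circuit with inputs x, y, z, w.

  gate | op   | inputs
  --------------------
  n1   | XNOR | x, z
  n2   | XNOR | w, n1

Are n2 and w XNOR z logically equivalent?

n1 = x XNOR z
n2 = w XNOR n1 = w XNOR (x XNOR z)
At x=0, y=0, z=0, w=0: circuit gives 0, formula gives 1.

No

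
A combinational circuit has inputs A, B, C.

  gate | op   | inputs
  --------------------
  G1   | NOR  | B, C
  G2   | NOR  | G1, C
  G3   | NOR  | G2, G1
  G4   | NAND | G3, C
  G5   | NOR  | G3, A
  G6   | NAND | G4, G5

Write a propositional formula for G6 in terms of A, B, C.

G1 = B NOR C
G2 = G1 NOR C = (B NOR C) NOR C
G3 = G2 NOR G1 = ((B NOR C) NOR C) NOR (B NOR C)
G4 = G3 NAND C = (((B NOR C) NOR C) NOR (B NOR C)) NAND C
G5 = G3 NOR A = (((B NOR C) NOR C) NOR (B NOR C)) NOR A
G6 = G4 NAND G5 = ((((B NOR C) NOR C) NOR (B NOR C)) NAND C) NAND ((((B NOR C) NOR C) NOR (B NOR C)) NOR A)

((((B NOR C) NOR C) NOR (B NOR C)) NAND C) NAND ((((B NOR C) NOR C) NOR (B NOR C)) NOR A)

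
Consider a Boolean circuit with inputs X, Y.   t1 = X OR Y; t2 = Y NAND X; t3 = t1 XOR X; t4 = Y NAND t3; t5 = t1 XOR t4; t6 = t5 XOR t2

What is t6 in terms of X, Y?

t1 = X OR Y
t2 = Y NAND X
t3 = t1 XOR X = (X OR Y) XOR X
t4 = Y NAND t3 = Y NAND ((X OR Y) XOR X)
t5 = t1 XOR t4 = (X OR Y) XOR (Y NAND ((X OR Y) XOR X))
t6 = t5 XOR t2 = ((X OR Y) XOR (Y NAND ((X OR Y) XOR X))) XOR (Y NAND X)

((X OR Y) XOR (Y NAND ((X OR Y) XOR X))) XOR (Y NAND X)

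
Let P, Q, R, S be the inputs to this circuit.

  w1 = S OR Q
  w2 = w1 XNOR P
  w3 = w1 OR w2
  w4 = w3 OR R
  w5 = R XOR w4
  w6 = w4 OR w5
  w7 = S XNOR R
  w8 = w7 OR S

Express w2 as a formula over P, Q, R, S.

w1 = S OR Q
w2 = w1 XNOR P = (S OR Q) XNOR P

(S OR Q) XNOR P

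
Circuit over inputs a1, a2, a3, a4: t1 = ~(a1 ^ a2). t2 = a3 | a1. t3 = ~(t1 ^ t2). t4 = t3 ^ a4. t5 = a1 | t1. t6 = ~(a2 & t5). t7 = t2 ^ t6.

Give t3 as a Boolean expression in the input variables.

t1 = ~(a1 ^ a2)
t2 = a3 | a1
t3 = ~(t1 ^ t2) = ~((~(a1 ^ a2)) ^ (a3 | a1))

~((~(a1 ^ a2)) ^ (a3 | a1))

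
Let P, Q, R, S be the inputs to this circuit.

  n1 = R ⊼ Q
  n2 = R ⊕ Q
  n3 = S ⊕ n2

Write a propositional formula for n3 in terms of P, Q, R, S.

n2 = R ⊕ Q
n3 = S ⊕ n2 = S ⊕ (R ⊕ Q)

S ⊕ (R ⊕ Q)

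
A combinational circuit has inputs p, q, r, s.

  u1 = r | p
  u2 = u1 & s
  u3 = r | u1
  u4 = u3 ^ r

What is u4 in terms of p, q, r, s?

u1 = r | p
u3 = r | u1 = r | (r | p)
u4 = u3 ^ r = (r | (r | p)) ^ r

(r | (r | p)) ^ r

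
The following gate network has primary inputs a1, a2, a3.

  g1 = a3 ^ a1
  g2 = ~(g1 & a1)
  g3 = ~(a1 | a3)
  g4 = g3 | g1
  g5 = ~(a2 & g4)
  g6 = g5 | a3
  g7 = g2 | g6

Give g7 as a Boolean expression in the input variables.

g1 = a3 ^ a1
g2 = ~(g1 & a1) = ~((a3 ^ a1) & a1)
g3 = ~(a1 | a3)
g4 = g3 | g1 = (~(a1 | a3)) | (a3 ^ a1)
g5 = ~(a2 & g4) = ~(a2 & ((~(a1 | a3)) | (a3 ^ a1)))
g6 = g5 | a3 = (~(a2 & ((~(a1 | a3)) | (a3 ^ a1)))) | a3
g7 = g2 | g6 = (~((a3 ^ a1) & a1)) | ((~(a2 & ((~(a1 | a3)) | (a3 ^ a1)))) | a3)

(~((a3 ^ a1) & a1)) | ((~(a2 & ((~(a1 | a3)) | (a3 ^ a1)))) | a3)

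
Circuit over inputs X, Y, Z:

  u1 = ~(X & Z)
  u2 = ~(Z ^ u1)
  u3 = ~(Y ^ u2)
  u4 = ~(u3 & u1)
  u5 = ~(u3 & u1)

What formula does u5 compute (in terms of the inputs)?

u1 = ~(X & Z)
u2 = ~(Z ^ u1) = ~(Z ^ (~(X & Z)))
u3 = ~(Y ^ u2) = ~(Y ^ (~(Z ^ (~(X & Z)))))
u5 = ~(u3 & u1) = ~((~(Y ^ (~(Z ^ (~(X & Z)))))) & (~(X & Z)))

~((~(Y ^ (~(Z ^ (~(X & Z)))))) & (~(X & Z)))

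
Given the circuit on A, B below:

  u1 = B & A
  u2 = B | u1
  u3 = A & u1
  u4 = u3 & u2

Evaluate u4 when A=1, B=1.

u1 = 1 & 1 = 1
u2 = 1 | 1 = 1
u3 = 1 & 1 = 1
u4 = 1 & 1 = 1

1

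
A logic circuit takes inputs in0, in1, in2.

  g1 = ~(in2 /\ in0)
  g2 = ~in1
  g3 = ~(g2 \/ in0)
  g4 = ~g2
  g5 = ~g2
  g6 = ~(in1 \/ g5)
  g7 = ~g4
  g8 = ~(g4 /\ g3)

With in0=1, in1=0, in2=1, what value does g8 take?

g2 = ~0 = 1
g3 = ~(1 \/ 1) = 0
g4 = ~1 = 0
g8 = ~(0 /\ 0) = 1

1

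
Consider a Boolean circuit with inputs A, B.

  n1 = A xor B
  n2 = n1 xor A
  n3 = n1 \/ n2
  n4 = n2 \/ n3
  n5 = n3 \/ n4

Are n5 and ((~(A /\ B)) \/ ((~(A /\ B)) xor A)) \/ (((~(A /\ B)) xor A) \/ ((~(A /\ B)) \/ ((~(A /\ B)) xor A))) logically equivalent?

No

n1 = A xor B
n2 = n1 xor A = (A xor B) xor A
n3 = n1 \/ n2 = (A xor B) \/ ((A xor B) xor A)
n4 = n2 \/ n3 = ((A xor B) xor A) \/ ((A xor B) \/ ((A xor B) xor A))
n5 = n3 \/ n4 = ((A xor B) \/ ((A xor B) xor A)) \/ (((A xor B) xor A) \/ ((A xor B) \/ ((A xor B) xor A)))
At A=0, B=0: circuit gives 0, formula gives 1.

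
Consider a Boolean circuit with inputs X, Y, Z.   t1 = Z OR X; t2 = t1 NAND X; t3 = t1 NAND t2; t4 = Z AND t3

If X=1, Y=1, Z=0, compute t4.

t1 = 0 OR 1 = 1
t2 = 1 NAND 1 = 0
t3 = 1 NAND 0 = 1
t4 = 0 AND 1 = 0

0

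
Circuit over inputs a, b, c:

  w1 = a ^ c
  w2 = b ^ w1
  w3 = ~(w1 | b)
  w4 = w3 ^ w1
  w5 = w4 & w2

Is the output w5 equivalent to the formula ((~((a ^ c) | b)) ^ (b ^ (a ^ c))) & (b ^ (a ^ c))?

No

w1 = a ^ c
w2 = b ^ w1 = b ^ (a ^ c)
w3 = ~(w1 | b) = ~((a ^ c) | b)
w4 = w3 ^ w1 = (~((a ^ c) | b)) ^ (a ^ c)
w5 = w4 & w2 = ((~((a ^ c) | b)) ^ (a ^ c)) & (b ^ (a ^ c))
At a=0, b=1, c=0: circuit gives 0, formula gives 1.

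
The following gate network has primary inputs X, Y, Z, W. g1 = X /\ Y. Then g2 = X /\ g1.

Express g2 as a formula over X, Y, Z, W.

g1 = X /\ Y
g2 = X /\ g1 = X /\ (X /\ Y)

X /\ (X /\ Y)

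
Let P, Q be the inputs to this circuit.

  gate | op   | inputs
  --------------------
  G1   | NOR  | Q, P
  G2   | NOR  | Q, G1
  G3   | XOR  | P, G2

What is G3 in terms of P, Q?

P XOR (Q NOR (Q NOR P))

G1 = Q NOR P
G2 = Q NOR G1 = Q NOR (Q NOR P)
G3 = P XOR G2 = P XOR (Q NOR (Q NOR P))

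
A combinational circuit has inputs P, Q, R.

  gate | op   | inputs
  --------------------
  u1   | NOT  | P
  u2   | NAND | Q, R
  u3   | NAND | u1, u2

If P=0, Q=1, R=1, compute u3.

u1 = NOT 0 = 1
u2 = 1 NAND 1 = 0
u3 = 1 NAND 0 = 1

1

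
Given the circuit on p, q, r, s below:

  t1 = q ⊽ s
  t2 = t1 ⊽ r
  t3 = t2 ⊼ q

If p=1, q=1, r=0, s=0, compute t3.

t1 = 1 ⊽ 0 = 0
t2 = 0 ⊽ 0 = 1
t3 = 1 ⊼ 1 = 0

0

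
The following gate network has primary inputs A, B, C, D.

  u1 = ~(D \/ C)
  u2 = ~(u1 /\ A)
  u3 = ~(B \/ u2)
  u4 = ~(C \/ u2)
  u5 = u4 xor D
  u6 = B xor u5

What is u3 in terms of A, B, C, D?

u1 = ~(D \/ C)
u2 = ~(u1 /\ A) = ~((~(D \/ C)) /\ A)
u3 = ~(B \/ u2) = ~(B \/ (~((~(D \/ C)) /\ A)))

~(B \/ (~((~(D \/ C)) /\ A)))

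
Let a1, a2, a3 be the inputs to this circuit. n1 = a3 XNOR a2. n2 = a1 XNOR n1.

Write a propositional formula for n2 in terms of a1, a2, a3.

a1 XNOR (a3 XNOR a2)

n1 = a3 XNOR a2
n2 = a1 XNOR n1 = a1 XNOR (a3 XNOR a2)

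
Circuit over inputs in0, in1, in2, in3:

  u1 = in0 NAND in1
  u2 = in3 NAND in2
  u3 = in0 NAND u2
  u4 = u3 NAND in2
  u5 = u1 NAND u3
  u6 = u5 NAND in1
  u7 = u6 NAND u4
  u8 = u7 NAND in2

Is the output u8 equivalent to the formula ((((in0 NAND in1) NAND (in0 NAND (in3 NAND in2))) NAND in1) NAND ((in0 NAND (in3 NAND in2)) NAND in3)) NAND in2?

No

u1 = in0 NAND in1
u2 = in3 NAND in2
u3 = in0 NAND u2 = in0 NAND (in3 NAND in2)
u4 = u3 NAND in2 = (in0 NAND (in3 NAND in2)) NAND in2
u5 = u1 NAND u3 = (in0 NAND in1) NAND (in0 NAND (in3 NAND in2))
u6 = u5 NAND in1 = ((in0 NAND in1) NAND (in0 NAND (in3 NAND in2))) NAND in1
u7 = u6 NAND u4 = (((in0 NAND in1) NAND (in0 NAND (in3 NAND in2))) NAND in1) NAND ((in0 NAND (in3 NAND in2)) NAND in2)
u8 = u7 NAND in2 = ((((in0 NAND in1) NAND (in0 NAND (in3 NAND in2))) NAND in1) NAND ((in0 NAND (in3 NAND in2)) NAND in2)) NAND in2
At in0=0, in1=0, in2=1, in3=0: circuit gives 0, formula gives 1.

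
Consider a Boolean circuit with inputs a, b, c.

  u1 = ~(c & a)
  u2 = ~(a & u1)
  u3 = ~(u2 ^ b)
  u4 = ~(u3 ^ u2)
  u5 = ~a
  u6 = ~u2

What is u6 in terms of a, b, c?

~(~(a & (~(c & a))))

u1 = ~(c & a)
u2 = ~(a & u1) = ~(a & (~(c & a)))
u6 = ~u2 = ~(~(a & (~(c & a))))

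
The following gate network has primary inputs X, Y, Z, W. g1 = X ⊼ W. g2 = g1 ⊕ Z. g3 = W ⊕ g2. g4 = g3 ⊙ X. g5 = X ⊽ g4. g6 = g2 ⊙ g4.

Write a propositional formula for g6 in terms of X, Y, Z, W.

((X ⊼ W) ⊕ Z) ⊙ ((W ⊕ ((X ⊼ W) ⊕ Z)) ⊙ X)

g1 = X ⊼ W
g2 = g1 ⊕ Z = (X ⊼ W) ⊕ Z
g3 = W ⊕ g2 = W ⊕ ((X ⊼ W) ⊕ Z)
g4 = g3 ⊙ X = (W ⊕ ((X ⊼ W) ⊕ Z)) ⊙ X
g6 = g2 ⊙ g4 = ((X ⊼ W) ⊕ Z) ⊙ ((W ⊕ ((X ⊼ W) ⊕ Z)) ⊙ X)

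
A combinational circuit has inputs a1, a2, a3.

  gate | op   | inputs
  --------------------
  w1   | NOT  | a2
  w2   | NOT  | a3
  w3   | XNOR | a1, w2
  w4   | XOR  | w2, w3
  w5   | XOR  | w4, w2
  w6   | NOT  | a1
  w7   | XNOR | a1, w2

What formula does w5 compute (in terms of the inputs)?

(NOT a3 XOR (a1 XNOR NOT a3)) XOR NOT a3

w2 = NOT a3
w3 = a1 XNOR w2 = a1 XNOR NOT a3
w4 = w2 XOR w3 = NOT a3 XOR (a1 XNOR NOT a3)
w5 = w4 XOR w2 = (NOT a3 XOR (a1 XNOR NOT a3)) XOR NOT a3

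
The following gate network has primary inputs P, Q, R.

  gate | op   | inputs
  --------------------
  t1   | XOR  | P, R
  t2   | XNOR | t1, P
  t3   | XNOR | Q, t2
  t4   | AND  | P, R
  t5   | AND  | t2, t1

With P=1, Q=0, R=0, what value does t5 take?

t1 = 1 XOR 0 = 1
t2 = 1 XNOR 1 = 1
t5 = 1 AND 1 = 1

1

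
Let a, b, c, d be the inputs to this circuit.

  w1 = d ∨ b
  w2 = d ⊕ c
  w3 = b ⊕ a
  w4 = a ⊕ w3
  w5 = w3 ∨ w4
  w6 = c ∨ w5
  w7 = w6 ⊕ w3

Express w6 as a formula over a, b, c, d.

c ∨ ((b ⊕ a) ∨ (a ⊕ (b ⊕ a)))

w3 = b ⊕ a
w4 = a ⊕ w3 = a ⊕ (b ⊕ a)
w5 = w3 ∨ w4 = (b ⊕ a) ∨ (a ⊕ (b ⊕ a))
w6 = c ∨ w5 = c ∨ ((b ⊕ a) ∨ (a ⊕ (b ⊕ a)))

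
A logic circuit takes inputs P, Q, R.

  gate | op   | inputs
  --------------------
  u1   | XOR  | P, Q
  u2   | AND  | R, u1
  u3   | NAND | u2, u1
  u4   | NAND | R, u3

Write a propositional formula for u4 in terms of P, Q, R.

R NAND ((R AND (P XOR Q)) NAND (P XOR Q))

u1 = P XOR Q
u2 = R AND u1 = R AND (P XOR Q)
u3 = u2 NAND u1 = (R AND (P XOR Q)) NAND (P XOR Q)
u4 = R NAND u3 = R NAND ((R AND (P XOR Q)) NAND (P XOR Q))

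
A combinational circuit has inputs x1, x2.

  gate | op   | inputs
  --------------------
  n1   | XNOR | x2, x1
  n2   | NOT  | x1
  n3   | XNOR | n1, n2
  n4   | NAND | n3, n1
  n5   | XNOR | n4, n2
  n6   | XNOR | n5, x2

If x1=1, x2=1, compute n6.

n1 = 1 XNOR 1 = 1
n2 = NOT 1 = 0
n3 = 1 XNOR 0 = 0
n4 = 0 NAND 1 = 1
n5 = 1 XNOR 0 = 0
n6 = 0 XNOR 1 = 0

0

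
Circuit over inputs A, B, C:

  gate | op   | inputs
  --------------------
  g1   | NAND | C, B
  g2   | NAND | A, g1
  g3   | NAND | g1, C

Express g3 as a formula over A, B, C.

(C NAND B) NAND C

g1 = C NAND B
g3 = g1 NAND C = (C NAND B) NAND C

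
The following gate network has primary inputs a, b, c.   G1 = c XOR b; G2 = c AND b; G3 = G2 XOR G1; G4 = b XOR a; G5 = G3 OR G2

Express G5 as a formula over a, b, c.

((c AND b) XOR (c XOR b)) OR (c AND b)

G1 = c XOR b
G2 = c AND b
G3 = G2 XOR G1 = (c AND b) XOR (c XOR b)
G5 = G3 OR G2 = ((c AND b) XOR (c XOR b)) OR (c AND b)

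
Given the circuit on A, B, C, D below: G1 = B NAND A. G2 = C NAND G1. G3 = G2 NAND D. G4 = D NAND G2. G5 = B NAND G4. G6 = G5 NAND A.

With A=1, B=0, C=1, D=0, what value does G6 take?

G1 = 0 NAND 1 = 1
G2 = 1 NAND 1 = 0
G4 = 0 NAND 0 = 1
G5 = 0 NAND 1 = 1
G6 = 1 NAND 1 = 0

0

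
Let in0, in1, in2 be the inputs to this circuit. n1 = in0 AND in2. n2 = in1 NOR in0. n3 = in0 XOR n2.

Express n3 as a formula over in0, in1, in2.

in0 XOR (in1 NOR in0)

n2 = in1 NOR in0
n3 = in0 XOR n2 = in0 XOR (in1 NOR in0)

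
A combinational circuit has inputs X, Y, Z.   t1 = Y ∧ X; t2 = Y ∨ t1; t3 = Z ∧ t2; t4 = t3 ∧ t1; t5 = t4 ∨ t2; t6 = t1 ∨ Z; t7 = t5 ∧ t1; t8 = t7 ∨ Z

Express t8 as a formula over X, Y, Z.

t1 = Y ∧ X
t2 = Y ∨ t1 = Y ∨ (Y ∧ X)
t3 = Z ∧ t2 = Z ∧ (Y ∨ (Y ∧ X))
t4 = t3 ∧ t1 = (Z ∧ (Y ∨ (Y ∧ X))) ∧ (Y ∧ X)
t5 = t4 ∨ t2 = ((Z ∧ (Y ∨ (Y ∧ X))) ∧ (Y ∧ X)) ∨ (Y ∨ (Y ∧ X))
t7 = t5 ∧ t1 = (((Z ∧ (Y ∨ (Y ∧ X))) ∧ (Y ∧ X)) ∨ (Y ∨ (Y ∧ X))) ∧ (Y ∧ X)
t8 = t7 ∨ Z = ((((Z ∧ (Y ∨ (Y ∧ X))) ∧ (Y ∧ X)) ∨ (Y ∨ (Y ∧ X))) ∧ (Y ∧ X)) ∨ Z

((((Z ∧ (Y ∨ (Y ∧ X))) ∧ (Y ∧ X)) ∨ (Y ∨ (Y ∧ X))) ∧ (Y ∧ X)) ∨ Z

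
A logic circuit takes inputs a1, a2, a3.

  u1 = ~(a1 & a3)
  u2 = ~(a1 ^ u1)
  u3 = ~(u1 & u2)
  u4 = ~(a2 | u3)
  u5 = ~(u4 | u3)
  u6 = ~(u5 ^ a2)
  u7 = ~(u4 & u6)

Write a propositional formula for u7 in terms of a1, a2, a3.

u1 = ~(a1 & a3)
u2 = ~(a1 ^ u1) = ~(a1 ^ (~(a1 & a3)))
u3 = ~(u1 & u2) = ~((~(a1 & a3)) & (~(a1 ^ (~(a1 & a3)))))
u4 = ~(a2 | u3) = ~(a2 | (~((~(a1 & a3)) & (~(a1 ^ (~(a1 & a3)))))))
u5 = ~(u4 | u3) = ~((~(a2 | (~((~(a1 & a3)) & (~(a1 ^ (~(a1 & a3)))))))) | (~((~(a1 & a3)) & (~(a1 ^ (~(a1 & a3)))))))
u6 = ~(u5 ^ a2) = ~((~((~(a2 | (~((~(a1 & a3)) & (~(a1 ^ (~(a1 & a3)))))))) | (~((~(a1 & a3)) & (~(a1 ^ (~(a1 & a3)))))))) ^ a2)
u7 = ~(u4 & u6) = ~((~(a2 | (~((~(a1 & a3)) & (~(a1 ^ (~(a1 & a3)))))))) & (~((~((~(a2 | (~((~(a1 & a3)) & (~(a1 ^ (~(a1 & a3)))))))) | (~((~(a1 & a3)) & (~(a1 ^ (~(a1 & a3)))))))) ^ a2)))

~((~(a2 | (~((~(a1 & a3)) & (~(a1 ^ (~(a1 & a3)))))))) & (~((~((~(a2 | (~((~(a1 & a3)) & (~(a1 ^ (~(a1 & a3)))))))) | (~((~(a1 & a3)) & (~(a1 ^ (~(a1 & a3)))))))) ^ a2)))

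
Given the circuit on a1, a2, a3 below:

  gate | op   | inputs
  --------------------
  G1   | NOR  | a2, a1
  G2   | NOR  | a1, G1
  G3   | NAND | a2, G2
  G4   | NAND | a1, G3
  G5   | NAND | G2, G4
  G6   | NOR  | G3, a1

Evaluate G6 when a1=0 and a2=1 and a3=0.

G1 = 1 NOR 0 = 0
G2 = 0 NOR 0 = 1
G3 = 1 NAND 1 = 0
G6 = 0 NOR 0 = 1

1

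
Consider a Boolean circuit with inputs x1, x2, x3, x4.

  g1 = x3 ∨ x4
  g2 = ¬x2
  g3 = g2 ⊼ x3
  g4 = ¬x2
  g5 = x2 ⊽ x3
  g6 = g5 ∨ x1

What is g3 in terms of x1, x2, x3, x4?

g2 = ¬x2
g3 = g2 ⊼ x3 = ¬x2 ⊼ x3

¬x2 ⊼ x3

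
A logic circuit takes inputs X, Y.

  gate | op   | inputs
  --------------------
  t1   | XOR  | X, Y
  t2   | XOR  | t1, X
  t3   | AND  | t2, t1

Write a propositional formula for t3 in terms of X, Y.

t1 = X XOR Y
t2 = t1 XOR X = (X XOR Y) XOR X
t3 = t2 AND t1 = ((X XOR Y) XOR X) AND (X XOR Y)

((X XOR Y) XOR X) AND (X XOR Y)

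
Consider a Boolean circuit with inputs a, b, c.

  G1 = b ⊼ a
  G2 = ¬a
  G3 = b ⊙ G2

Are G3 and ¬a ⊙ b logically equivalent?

G2 = ¬a
G3 = b ⊙ G2 = b ⊙ ¬a
At a=0, b=0, c=0: circuit gives 0, formula gives 0.
At a=0, b=1, c=0: circuit gives 1, formula gives 1.
Agrees on all 8 inputs.

Yes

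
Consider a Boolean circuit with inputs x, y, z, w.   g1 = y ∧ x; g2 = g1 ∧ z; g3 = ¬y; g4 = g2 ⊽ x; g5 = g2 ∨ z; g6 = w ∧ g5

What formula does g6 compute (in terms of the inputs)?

g1 = y ∧ x
g2 = g1 ∧ z = (y ∧ x) ∧ z
g5 = g2 ∨ z = ((y ∧ x) ∧ z) ∨ z
g6 = w ∧ g5 = w ∧ (((y ∧ x) ∧ z) ∨ z)

w ∧ (((y ∧ x) ∧ z) ∨ z)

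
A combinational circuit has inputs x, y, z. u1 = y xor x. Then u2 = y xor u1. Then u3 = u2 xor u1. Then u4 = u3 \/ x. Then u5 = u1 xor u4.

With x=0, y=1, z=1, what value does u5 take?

0

u1 = 1 xor 0 = 1
u2 = 1 xor 1 = 0
u3 = 0 xor 1 = 1
u4 = 1 \/ 0 = 1
u5 = 1 xor 1 = 0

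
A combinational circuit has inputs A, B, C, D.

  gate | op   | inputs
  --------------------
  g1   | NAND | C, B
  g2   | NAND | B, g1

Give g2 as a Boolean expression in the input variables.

B NAND (C NAND B)

g1 = C NAND B
g2 = B NAND g1 = B NAND (C NAND B)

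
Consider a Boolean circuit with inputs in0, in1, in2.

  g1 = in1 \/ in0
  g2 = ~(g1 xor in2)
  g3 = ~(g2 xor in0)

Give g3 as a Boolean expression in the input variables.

~((~((in1 \/ in0) xor in2)) xor in0)

g1 = in1 \/ in0
g2 = ~(g1 xor in2) = ~((in1 \/ in0) xor in2)
g3 = ~(g2 xor in0) = ~((~((in1 \/ in0) xor in2)) xor in0)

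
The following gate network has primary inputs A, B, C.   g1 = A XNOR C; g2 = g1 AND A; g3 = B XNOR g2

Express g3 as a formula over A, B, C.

B XNOR ((A XNOR C) AND A)

g1 = A XNOR C
g2 = g1 AND A = (A XNOR C) AND A
g3 = B XNOR g2 = B XNOR ((A XNOR C) AND A)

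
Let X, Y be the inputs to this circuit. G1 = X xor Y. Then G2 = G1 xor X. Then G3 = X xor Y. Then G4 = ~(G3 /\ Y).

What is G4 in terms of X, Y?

~((X xor Y) /\ Y)

G3 = X xor Y
G4 = ~(G3 /\ Y) = ~((X xor Y) /\ Y)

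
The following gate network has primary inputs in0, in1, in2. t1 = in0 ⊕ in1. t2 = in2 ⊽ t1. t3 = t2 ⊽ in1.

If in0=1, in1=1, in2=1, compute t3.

0

t1 = 1 ⊕ 1 = 0
t2 = 1 ⊽ 0 = 0
t3 = 0 ⊽ 1 = 0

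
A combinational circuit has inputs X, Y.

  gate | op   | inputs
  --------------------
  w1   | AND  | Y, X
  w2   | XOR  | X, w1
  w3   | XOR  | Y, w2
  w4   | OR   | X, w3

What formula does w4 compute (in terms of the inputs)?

X OR (Y XOR (X XOR (Y AND X)))

w1 = Y AND X
w2 = X XOR w1 = X XOR (Y AND X)
w3 = Y XOR w2 = Y XOR (X XOR (Y AND X))
w4 = X OR w3 = X OR (Y XOR (X XOR (Y AND X)))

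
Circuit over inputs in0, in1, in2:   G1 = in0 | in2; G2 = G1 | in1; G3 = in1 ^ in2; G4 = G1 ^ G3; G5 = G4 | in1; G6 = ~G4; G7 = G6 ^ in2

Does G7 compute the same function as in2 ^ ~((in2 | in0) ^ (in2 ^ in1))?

Yes

G1 = in0 | in2
G3 = in1 ^ in2
G4 = G1 ^ G3 = (in0 | in2) ^ (in1 ^ in2)
G6 = ~G4 = ~((in0 | in2) ^ (in1 ^ in2))
G7 = G6 ^ in2 = ~((in0 | in2) ^ (in1 ^ in2)) ^ in2
At in0=0, in1=0, in2=1: circuit gives 0, formula gives 0.
At in0=0, in1=0, in2=0: circuit gives 1, formula gives 1.
Agrees on all 8 inputs.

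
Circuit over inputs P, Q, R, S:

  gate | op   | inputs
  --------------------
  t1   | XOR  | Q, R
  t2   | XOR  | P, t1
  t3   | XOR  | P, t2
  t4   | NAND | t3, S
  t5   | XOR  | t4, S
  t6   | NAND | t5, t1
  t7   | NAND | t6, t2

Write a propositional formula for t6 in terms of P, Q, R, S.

(((P XOR (P XOR (Q XOR R))) NAND S) XOR S) NAND (Q XOR R)

t1 = Q XOR R
t2 = P XOR t1 = P XOR (Q XOR R)
t3 = P XOR t2 = P XOR (P XOR (Q XOR R))
t4 = t3 NAND S = (P XOR (P XOR (Q XOR R))) NAND S
t5 = t4 XOR S = ((P XOR (P XOR (Q XOR R))) NAND S) XOR S
t6 = t5 NAND t1 = (((P XOR (P XOR (Q XOR R))) NAND S) XOR S) NAND (Q XOR R)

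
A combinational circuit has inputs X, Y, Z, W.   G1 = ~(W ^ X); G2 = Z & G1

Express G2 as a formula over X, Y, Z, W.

Z & (~(W ^ X))

G1 = ~(W ^ X)
G2 = Z & G1 = Z & (~(W ^ X))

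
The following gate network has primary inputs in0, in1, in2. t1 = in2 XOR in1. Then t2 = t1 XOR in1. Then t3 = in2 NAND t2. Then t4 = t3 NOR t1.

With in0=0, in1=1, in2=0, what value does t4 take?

0

t1 = 0 XOR 1 = 1
t2 = 1 XOR 1 = 0
t3 = 0 NAND 0 = 1
t4 = 1 NOR 1 = 0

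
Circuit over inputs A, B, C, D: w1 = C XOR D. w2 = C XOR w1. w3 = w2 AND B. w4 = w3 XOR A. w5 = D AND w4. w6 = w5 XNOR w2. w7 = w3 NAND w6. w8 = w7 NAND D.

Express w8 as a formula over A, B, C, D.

(((C XOR (C XOR D)) AND B) NAND ((D AND (((C XOR (C XOR D)) AND B) XOR A)) XNOR (C XOR (C XOR D)))) NAND D

w1 = C XOR D
w2 = C XOR w1 = C XOR (C XOR D)
w3 = w2 AND B = (C XOR (C XOR D)) AND B
w4 = w3 XOR A = ((C XOR (C XOR D)) AND B) XOR A
w5 = D AND w4 = D AND (((C XOR (C XOR D)) AND B) XOR A)
w6 = w5 XNOR w2 = (D AND (((C XOR (C XOR D)) AND B) XOR A)) XNOR (C XOR (C XOR D))
w7 = w3 NAND w6 = ((C XOR (C XOR D)) AND B) NAND ((D AND (((C XOR (C XOR D)) AND B) XOR A)) XNOR (C XOR (C XOR D)))
w8 = w7 NAND D = (((C XOR (C XOR D)) AND B) NAND ((D AND (((C XOR (C XOR D)) AND B) XOR A)) XNOR (C XOR (C XOR D)))) NAND D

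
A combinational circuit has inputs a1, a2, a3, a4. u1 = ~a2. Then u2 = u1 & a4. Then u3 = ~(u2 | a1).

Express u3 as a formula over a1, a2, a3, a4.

~((~a2 & a4) | a1)

u1 = ~a2
u2 = u1 & a4 = ~a2 & a4
u3 = ~(u2 | a1) = ~((~a2 & a4) | a1)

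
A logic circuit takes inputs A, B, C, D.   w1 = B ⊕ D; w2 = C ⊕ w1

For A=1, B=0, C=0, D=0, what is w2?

0

w1 = 0 ⊕ 0 = 0
w2 = 0 ⊕ 0 = 0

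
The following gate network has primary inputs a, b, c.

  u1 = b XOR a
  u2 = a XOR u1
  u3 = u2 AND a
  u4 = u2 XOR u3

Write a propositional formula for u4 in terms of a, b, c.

u1 = b XOR a
u2 = a XOR u1 = a XOR (b XOR a)
u3 = u2 AND a = (a XOR (b XOR a)) AND a
u4 = u2 XOR u3 = (a XOR (b XOR a)) XOR ((a XOR (b XOR a)) AND a)

(a XOR (b XOR a)) XOR ((a XOR (b XOR a)) AND a)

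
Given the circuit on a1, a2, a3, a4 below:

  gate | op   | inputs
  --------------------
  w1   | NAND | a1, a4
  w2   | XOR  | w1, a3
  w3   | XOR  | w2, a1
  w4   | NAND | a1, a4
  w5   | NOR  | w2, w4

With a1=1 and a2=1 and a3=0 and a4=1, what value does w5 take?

w1 = 1 NAND 1 = 0
w2 = 0 XOR 0 = 0
w4 = 1 NAND 1 = 0
w5 = 0 NOR 0 = 1

1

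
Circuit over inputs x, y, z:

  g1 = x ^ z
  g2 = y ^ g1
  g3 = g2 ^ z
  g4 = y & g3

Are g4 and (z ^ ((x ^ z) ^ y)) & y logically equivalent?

g1 = x ^ z
g2 = y ^ g1 = y ^ (x ^ z)
g3 = g2 ^ z = (y ^ (x ^ z)) ^ z
g4 = y & g3 = y & ((y ^ (x ^ z)) ^ z)
At x=0, y=0, z=0: circuit gives 0, formula gives 0.
At x=0, y=1, z=0: circuit gives 1, formula gives 1.
Agrees on all 8 inputs.

Yes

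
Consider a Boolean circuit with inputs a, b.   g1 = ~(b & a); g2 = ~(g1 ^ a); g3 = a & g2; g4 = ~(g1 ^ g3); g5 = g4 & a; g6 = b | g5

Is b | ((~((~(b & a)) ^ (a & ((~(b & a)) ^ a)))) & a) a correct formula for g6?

No

g1 = ~(b & a)
g2 = ~(g1 ^ a) = ~((~(b & a)) ^ a)
g3 = a & g2 = a & (~((~(b & a)) ^ a))
g4 = ~(g1 ^ g3) = ~((~(b & a)) ^ (a & (~((~(b & a)) ^ a))))
g5 = g4 & a = (~((~(b & a)) ^ (a & (~((~(b & a)) ^ a))))) & a
g6 = b | g5 = b | ((~((~(b & a)) ^ (a & (~((~(b & a)) ^ a))))) & a)
At a=1, b=0: circuit gives 1, formula gives 0.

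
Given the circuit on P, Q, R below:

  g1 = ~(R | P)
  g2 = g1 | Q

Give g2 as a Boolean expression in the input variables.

(~(R | P)) | Q

g1 = ~(R | P)
g2 = g1 | Q = (~(R | P)) | Q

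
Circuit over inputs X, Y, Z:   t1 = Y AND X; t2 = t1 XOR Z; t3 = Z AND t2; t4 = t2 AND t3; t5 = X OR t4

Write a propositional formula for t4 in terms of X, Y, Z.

((Y AND X) XOR Z) AND (Z AND ((Y AND X) XOR Z))

t1 = Y AND X
t2 = t1 XOR Z = (Y AND X) XOR Z
t3 = Z AND t2 = Z AND ((Y AND X) XOR Z)
t4 = t2 AND t3 = ((Y AND X) XOR Z) AND (Z AND ((Y AND X) XOR Z))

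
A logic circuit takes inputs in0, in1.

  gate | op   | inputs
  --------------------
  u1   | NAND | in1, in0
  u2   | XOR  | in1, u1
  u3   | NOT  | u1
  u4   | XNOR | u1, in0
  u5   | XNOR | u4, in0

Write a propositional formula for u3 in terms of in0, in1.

NOT (in1 NAND in0)

u1 = in1 NAND in0
u3 = NOT u1 = NOT (in1 NAND in0)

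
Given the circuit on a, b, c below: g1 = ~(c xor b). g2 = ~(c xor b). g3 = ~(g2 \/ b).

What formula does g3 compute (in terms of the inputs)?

~((~(c xor b)) \/ b)

g2 = ~(c xor b)
g3 = ~(g2 \/ b) = ~((~(c xor b)) \/ b)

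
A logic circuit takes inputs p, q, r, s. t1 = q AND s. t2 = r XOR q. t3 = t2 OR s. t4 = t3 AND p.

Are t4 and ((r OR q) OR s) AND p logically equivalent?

No

t2 = r XOR q
t3 = t2 OR s = (r XOR q) OR s
t4 = t3 AND p = ((r XOR q) OR s) AND p
At p=1, q=1, r=1, s=0: circuit gives 0, formula gives 1.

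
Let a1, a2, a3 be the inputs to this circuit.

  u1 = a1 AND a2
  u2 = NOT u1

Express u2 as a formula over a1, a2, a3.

NOT (a1 AND a2)

u1 = a1 AND a2
u2 = NOT u1 = NOT (a1 AND a2)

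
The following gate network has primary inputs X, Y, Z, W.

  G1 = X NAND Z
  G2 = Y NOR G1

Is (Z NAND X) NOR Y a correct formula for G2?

Yes

G1 = X NAND Z
G2 = Y NOR G1 = Y NOR (X NAND Z)
At X=0, Y=0, Z=0, W=0: circuit gives 0, formula gives 0.
At X=1, Y=0, Z=1, W=0: circuit gives 1, formula gives 1.
Agrees on all 16 inputs.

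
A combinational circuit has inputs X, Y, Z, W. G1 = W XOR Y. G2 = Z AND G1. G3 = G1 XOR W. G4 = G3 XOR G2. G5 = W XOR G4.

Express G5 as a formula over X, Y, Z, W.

G1 = W XOR Y
G2 = Z AND G1 = Z AND (W XOR Y)
G3 = G1 XOR W = (W XOR Y) XOR W
G4 = G3 XOR G2 = ((W XOR Y) XOR W) XOR (Z AND (W XOR Y))
G5 = W XOR G4 = W XOR (((W XOR Y) XOR W) XOR (Z AND (W XOR Y)))

W XOR (((W XOR Y) XOR W) XOR (Z AND (W XOR Y)))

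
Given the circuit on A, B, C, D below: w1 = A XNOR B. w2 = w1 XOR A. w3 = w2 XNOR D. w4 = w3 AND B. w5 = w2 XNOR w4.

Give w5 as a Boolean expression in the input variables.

((A XNOR B) XOR A) XNOR ((((A XNOR B) XOR A) XNOR D) AND B)

w1 = A XNOR B
w2 = w1 XOR A = (A XNOR B) XOR A
w3 = w2 XNOR D = ((A XNOR B) XOR A) XNOR D
w4 = w3 AND B = (((A XNOR B) XOR A) XNOR D) AND B
w5 = w2 XNOR w4 = ((A XNOR B) XOR A) XNOR ((((A XNOR B) XOR A) XNOR D) AND B)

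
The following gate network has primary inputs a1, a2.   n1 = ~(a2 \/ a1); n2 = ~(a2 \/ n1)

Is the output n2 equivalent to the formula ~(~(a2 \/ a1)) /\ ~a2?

Yes

n1 = ~(a2 \/ a1)
n2 = ~(a2 \/ n1) = ~(a2 \/ (~(a2 \/ a1)))
At a1=0, a2=0: circuit gives 0, formula gives 0.
At a1=1, a2=0: circuit gives 1, formula gives 1.
Agrees on all 4 inputs.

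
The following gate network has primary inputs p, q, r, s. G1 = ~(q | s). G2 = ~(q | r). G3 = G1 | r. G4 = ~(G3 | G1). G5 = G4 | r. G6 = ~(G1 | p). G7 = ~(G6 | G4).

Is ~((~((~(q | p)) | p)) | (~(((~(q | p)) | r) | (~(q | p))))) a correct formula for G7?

No

G1 = ~(q | s)
G3 = G1 | r = (~(q | s)) | r
G4 = ~(G3 | G1) = ~(((~(q | s)) | r) | (~(q | s)))
G6 = ~(G1 | p) = ~((~(q | s)) | p)
G7 = ~(G6 | G4) = ~((~((~(q | s)) | p)) | (~(((~(q | s)) | r) | (~(q | s)))))
At p=0, q=0, r=0, s=1: circuit gives 0, formula gives 1.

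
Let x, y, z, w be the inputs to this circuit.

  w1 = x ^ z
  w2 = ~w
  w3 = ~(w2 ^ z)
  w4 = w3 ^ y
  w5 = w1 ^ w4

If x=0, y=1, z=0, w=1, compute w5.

0

w1 = 0 ^ 0 = 0
w2 = ~1 = 0
w3 = ~(0 ^ 0) = 1
w4 = 1 ^ 1 = 0
w5 = 0 ^ 0 = 0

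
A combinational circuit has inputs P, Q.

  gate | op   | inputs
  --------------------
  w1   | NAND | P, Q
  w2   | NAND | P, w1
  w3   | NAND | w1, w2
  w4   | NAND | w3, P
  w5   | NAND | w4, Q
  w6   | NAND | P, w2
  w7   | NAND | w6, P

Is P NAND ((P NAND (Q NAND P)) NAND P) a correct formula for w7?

w1 = P NAND Q
w2 = P NAND w1 = P NAND (P NAND Q)
w6 = P NAND w2 = P NAND (P NAND (P NAND Q))
w7 = w6 NAND P = (P NAND (P NAND (P NAND Q))) NAND P
At P=1, Q=0: circuit gives 0, formula gives 0.
At P=0, Q=0: circuit gives 1, formula gives 1.
Agrees on all 4 inputs.

Yes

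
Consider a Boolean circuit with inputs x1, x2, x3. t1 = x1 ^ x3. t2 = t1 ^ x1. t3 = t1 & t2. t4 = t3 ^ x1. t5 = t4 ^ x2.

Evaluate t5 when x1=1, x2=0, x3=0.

t1 = 1 ^ 0 = 1
t2 = 1 ^ 1 = 0
t3 = 1 & 0 = 0
t4 = 0 ^ 1 = 1
t5 = 1 ^ 0 = 1

1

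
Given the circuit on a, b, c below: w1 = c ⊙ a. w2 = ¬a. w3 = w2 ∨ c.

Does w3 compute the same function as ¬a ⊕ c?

w2 = ¬a
w3 = w2 ∨ c = ¬a ∨ c
At a=0, b=0, c=1: circuit gives 1, formula gives 0.

No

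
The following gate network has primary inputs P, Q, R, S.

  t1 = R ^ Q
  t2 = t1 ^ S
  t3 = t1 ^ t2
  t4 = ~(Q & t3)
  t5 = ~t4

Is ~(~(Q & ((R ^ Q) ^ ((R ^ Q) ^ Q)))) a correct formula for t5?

t1 = R ^ Q
t2 = t1 ^ S = (R ^ Q) ^ S
t3 = t1 ^ t2 = (R ^ Q) ^ ((R ^ Q) ^ S)
t4 = ~(Q & t3) = ~(Q & ((R ^ Q) ^ ((R ^ Q) ^ S)))
t5 = ~t4 = ~(~(Q & ((R ^ Q) ^ ((R ^ Q) ^ S))))
At P=0, Q=1, R=0, S=0: circuit gives 0, formula gives 1.

No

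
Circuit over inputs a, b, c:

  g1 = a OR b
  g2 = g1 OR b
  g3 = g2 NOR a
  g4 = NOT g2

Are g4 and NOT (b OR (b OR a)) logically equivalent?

g1 = a OR b
g2 = g1 OR b = (a OR b) OR b
g4 = NOT g2 = NOT ((a OR b) OR b)
At a=0, b=1, c=0: circuit gives 0, formula gives 0.
At a=0, b=0, c=0: circuit gives 1, formula gives 1.
Agrees on all 8 inputs.

Yes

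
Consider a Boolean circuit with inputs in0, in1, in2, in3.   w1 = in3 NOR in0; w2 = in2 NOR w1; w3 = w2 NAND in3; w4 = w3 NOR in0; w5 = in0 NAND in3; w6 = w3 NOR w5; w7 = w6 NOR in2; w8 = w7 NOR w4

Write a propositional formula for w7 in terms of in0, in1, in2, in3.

w1 = in3 NOR in0
w2 = in2 NOR w1 = in2 NOR (in3 NOR in0)
w3 = w2 NAND in3 = (in2 NOR (in3 NOR in0)) NAND in3
w5 = in0 NAND in3
w6 = w3 NOR w5 = ((in2 NOR (in3 NOR in0)) NAND in3) NOR (in0 NAND in3)
w7 = w6 NOR in2 = (((in2 NOR (in3 NOR in0)) NAND in3) NOR (in0 NAND in3)) NOR in2

(((in2 NOR (in3 NOR in0)) NAND in3) NOR (in0 NAND in3)) NOR in2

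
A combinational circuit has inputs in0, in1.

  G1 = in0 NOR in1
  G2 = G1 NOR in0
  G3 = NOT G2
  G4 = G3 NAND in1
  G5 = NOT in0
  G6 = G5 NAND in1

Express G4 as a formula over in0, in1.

NOT ((in0 NOR in1) NOR in0) NAND in1

G1 = in0 NOR in1
G2 = G1 NOR in0 = (in0 NOR in1) NOR in0
G3 = NOT G2 = NOT ((in0 NOR in1) NOR in0)
G4 = G3 NAND in1 = NOT ((in0 NOR in1) NOR in0) NAND in1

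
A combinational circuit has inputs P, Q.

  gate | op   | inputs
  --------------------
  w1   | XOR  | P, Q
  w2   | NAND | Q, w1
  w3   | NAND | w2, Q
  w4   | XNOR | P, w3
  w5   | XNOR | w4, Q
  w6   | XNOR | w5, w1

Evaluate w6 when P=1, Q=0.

0

w1 = 1 XOR 0 = 1
w2 = 0 NAND 1 = 1
w3 = 1 NAND 0 = 1
w4 = 1 XNOR 1 = 1
w5 = 1 XNOR 0 = 0
w6 = 0 XNOR 1 = 0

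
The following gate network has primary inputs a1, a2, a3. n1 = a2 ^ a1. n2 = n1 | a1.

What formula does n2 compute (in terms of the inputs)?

(a2 ^ a1) | a1

n1 = a2 ^ a1
n2 = n1 | a1 = (a2 ^ a1) | a1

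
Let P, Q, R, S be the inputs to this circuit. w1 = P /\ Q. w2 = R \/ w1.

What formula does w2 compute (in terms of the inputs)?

w1 = P /\ Q
w2 = R \/ w1 = R \/ (P /\ Q)

R \/ (P /\ Q)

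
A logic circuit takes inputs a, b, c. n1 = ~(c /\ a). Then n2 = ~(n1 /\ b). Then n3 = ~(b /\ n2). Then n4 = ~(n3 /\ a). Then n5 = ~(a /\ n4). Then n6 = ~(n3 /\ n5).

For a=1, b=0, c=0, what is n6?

n1 = ~(0 /\ 1) = 1
n2 = ~(1 /\ 0) = 1
n3 = ~(0 /\ 1) = 1
n4 = ~(1 /\ 1) = 0
n5 = ~(1 /\ 0) = 1
n6 = ~(1 /\ 1) = 0

0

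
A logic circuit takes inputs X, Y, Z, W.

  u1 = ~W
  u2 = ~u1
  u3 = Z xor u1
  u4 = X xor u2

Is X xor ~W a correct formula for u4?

u1 = ~W
u2 = ~u1 = ~~W
u4 = X xor u2 = X xor ~~W
At X=0, Y=0, Z=0, W=0: circuit gives 0, formula gives 1.

No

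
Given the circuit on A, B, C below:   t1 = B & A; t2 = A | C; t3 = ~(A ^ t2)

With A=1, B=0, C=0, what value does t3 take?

1

t2 = 1 | 0 = 1
t3 = ~(1 ^ 1) = 1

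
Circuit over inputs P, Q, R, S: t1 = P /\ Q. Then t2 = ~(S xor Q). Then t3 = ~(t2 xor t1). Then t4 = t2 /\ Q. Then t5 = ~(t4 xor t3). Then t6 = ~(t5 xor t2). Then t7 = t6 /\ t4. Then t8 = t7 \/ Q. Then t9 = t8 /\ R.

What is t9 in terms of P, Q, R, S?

(((~((~(((~(S xor Q)) /\ Q) xor (~((~(S xor Q)) xor (P /\ Q))))) xor (~(S xor Q)))) /\ ((~(S xor Q)) /\ Q)) \/ Q) /\ R

t1 = P /\ Q
t2 = ~(S xor Q)
t3 = ~(t2 xor t1) = ~((~(S xor Q)) xor (P /\ Q))
t4 = t2 /\ Q = (~(S xor Q)) /\ Q
t5 = ~(t4 xor t3) = ~(((~(S xor Q)) /\ Q) xor (~((~(S xor Q)) xor (P /\ Q))))
t6 = ~(t5 xor t2) = ~((~(((~(S xor Q)) /\ Q) xor (~((~(S xor Q)) xor (P /\ Q))))) xor (~(S xor Q)))
t7 = t6 /\ t4 = (~((~(((~(S xor Q)) /\ Q) xor (~((~(S xor Q)) xor (P /\ Q))))) xor (~(S xor Q)))) /\ ((~(S xor Q)) /\ Q)
t8 = t7 \/ Q = ((~((~(((~(S xor Q)) /\ Q) xor (~((~(S xor Q)) xor (P /\ Q))))) xor (~(S xor Q)))) /\ ((~(S xor Q)) /\ Q)) \/ Q
t9 = t8 /\ R = (((~((~(((~(S xor Q)) /\ Q) xor (~((~(S xor Q)) xor (P /\ Q))))) xor (~(S xor Q)))) /\ ((~(S xor Q)) /\ Q)) \/ Q) /\ R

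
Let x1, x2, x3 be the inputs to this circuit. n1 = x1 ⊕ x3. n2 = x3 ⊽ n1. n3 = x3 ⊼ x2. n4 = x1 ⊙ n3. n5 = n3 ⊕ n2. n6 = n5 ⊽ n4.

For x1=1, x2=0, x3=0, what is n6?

0

n1 = 1 ⊕ 0 = 1
n2 = 0 ⊽ 1 = 0
n3 = 0 ⊼ 0 = 1
n4 = 1 ⊙ 1 = 1
n5 = 1 ⊕ 0 = 1
n6 = 1 ⊽ 1 = 0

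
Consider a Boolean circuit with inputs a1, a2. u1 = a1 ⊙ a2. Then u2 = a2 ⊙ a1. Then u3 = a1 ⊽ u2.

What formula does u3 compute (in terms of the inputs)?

a1 ⊽ (a2 ⊙ a1)

u2 = a2 ⊙ a1
u3 = a1 ⊽ u2 = a1 ⊽ (a2 ⊙ a1)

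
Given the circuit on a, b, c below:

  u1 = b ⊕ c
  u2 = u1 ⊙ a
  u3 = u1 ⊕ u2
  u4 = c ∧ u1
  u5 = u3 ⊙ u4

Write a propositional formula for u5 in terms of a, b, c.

u1 = b ⊕ c
u2 = u1 ⊙ a = (b ⊕ c) ⊙ a
u3 = u1 ⊕ u2 = (b ⊕ c) ⊕ ((b ⊕ c) ⊙ a)
u4 = c ∧ u1 = c ∧ (b ⊕ c)
u5 = u3 ⊙ u4 = ((b ⊕ c) ⊕ ((b ⊕ c) ⊙ a)) ⊙ (c ∧ (b ⊕ c))

((b ⊕ c) ⊕ ((b ⊕ c) ⊙ a)) ⊙ (c ∧ (b ⊕ c))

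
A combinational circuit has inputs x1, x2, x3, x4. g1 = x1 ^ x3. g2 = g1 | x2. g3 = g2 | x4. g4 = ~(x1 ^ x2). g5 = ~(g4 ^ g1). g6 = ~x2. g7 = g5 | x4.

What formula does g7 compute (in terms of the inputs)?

g1 = x1 ^ x3
g4 = ~(x1 ^ x2)
g5 = ~(g4 ^ g1) = ~((~(x1 ^ x2)) ^ (x1 ^ x3))
g7 = g5 | x4 = (~((~(x1 ^ x2)) ^ (x1 ^ x3))) | x4

(~((~(x1 ^ x2)) ^ (x1 ^ x3))) | x4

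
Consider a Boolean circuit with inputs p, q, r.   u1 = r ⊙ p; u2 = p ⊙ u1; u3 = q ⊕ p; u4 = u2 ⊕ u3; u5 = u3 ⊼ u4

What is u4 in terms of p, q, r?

u1 = r ⊙ p
u2 = p ⊙ u1 = p ⊙ (r ⊙ p)
u3 = q ⊕ p
u4 = u2 ⊕ u3 = (p ⊙ (r ⊙ p)) ⊕ (q ⊕ p)

(p ⊙ (r ⊙ p)) ⊕ (q ⊕ p)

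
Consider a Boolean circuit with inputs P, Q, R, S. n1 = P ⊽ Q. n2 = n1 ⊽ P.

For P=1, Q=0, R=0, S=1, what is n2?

0

n1 = 1 ⊽ 0 = 0
n2 = 0 ⊽ 1 = 0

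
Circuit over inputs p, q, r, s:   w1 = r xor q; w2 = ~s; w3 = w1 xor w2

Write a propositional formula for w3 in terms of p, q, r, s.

(r xor q) xor ~s

w1 = r xor q
w2 = ~s
w3 = w1 xor w2 = (r xor q) xor ~s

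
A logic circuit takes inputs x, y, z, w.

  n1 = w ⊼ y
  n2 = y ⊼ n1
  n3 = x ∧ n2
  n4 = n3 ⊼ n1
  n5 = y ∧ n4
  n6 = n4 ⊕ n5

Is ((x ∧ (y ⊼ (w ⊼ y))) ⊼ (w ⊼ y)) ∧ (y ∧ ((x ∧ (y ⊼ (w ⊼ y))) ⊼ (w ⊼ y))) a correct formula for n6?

No

n1 = w ⊼ y
n2 = y ⊼ n1 = y ⊼ (w ⊼ y)
n3 = x ∧ n2 = x ∧ (y ⊼ (w ⊼ y))
n4 = n3 ⊼ n1 = (x ∧ (y ⊼ (w ⊼ y))) ⊼ (w ⊼ y)
n5 = y ∧ n4 = y ∧ ((x ∧ (y ⊼ (w ⊼ y))) ⊼ (w ⊼ y))
n6 = n4 ⊕ n5 = ((x ∧ (y ⊼ (w ⊼ y))) ⊼ (w ⊼ y)) ⊕ (y ∧ ((x ∧ (y ⊼ (w ⊼ y))) ⊼ (w ⊼ y)))
At x=0, y=0, z=0, w=0: circuit gives 1, formula gives 0.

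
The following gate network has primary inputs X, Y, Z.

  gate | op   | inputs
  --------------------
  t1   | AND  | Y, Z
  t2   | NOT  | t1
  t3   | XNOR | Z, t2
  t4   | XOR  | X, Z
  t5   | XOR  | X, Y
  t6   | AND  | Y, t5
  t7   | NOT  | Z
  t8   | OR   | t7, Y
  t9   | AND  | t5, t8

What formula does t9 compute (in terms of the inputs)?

(X XOR Y) AND (NOT Z OR Y)

t5 = X XOR Y
t7 = NOT Z
t8 = t7 OR Y = NOT Z OR Y
t9 = t5 AND t8 = (X XOR Y) AND (NOT Z OR Y)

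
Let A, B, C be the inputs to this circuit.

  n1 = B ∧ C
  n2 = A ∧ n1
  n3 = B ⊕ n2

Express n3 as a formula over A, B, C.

n1 = B ∧ C
n2 = A ∧ n1 = A ∧ (B ∧ C)
n3 = B ⊕ n2 = B ⊕ (A ∧ (B ∧ C))

B ⊕ (A ∧ (B ∧ C))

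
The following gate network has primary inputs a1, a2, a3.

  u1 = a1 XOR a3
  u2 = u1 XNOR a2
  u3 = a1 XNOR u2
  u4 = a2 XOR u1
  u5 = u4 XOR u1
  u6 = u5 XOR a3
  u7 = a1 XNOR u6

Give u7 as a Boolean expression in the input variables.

u1 = a1 XOR a3
u4 = a2 XOR u1 = a2 XOR (a1 XOR a3)
u5 = u4 XOR u1 = (a2 XOR (a1 XOR a3)) XOR (a1 XOR a3)
u6 = u5 XOR a3 = ((a2 XOR (a1 XOR a3)) XOR (a1 XOR a3)) XOR a3
u7 = a1 XNOR u6 = a1 XNOR (((a2 XOR (a1 XOR a3)) XOR (a1 XOR a3)) XOR a3)

a1 XNOR (((a2 XOR (a1 XOR a3)) XOR (a1 XOR a3)) XOR a3)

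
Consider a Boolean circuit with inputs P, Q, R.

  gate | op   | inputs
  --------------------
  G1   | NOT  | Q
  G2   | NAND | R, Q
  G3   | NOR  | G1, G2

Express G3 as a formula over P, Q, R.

G1 = NOT Q
G2 = R NAND Q
G3 = G1 NOR G2 = NOT Q NOR (R NAND Q)

NOT Q NOR (R NAND Q)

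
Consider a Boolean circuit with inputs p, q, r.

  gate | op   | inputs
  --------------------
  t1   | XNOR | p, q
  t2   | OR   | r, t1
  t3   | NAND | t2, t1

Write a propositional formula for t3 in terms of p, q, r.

(r OR (p XNOR q)) NAND (p XNOR q)

t1 = p XNOR q
t2 = r OR t1 = r OR (p XNOR q)
t3 = t2 NAND t1 = (r OR (p XNOR q)) NAND (p XNOR q)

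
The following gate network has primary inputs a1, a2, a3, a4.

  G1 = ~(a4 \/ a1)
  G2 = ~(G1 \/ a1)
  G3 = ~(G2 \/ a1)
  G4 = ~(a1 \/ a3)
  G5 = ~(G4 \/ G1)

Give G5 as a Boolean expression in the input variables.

G1 = ~(a4 \/ a1)
G4 = ~(a1 \/ a3)
G5 = ~(G4 \/ G1) = ~((~(a1 \/ a3)) \/ (~(a4 \/ a1)))

~((~(a1 \/ a3)) \/ (~(a4 \/ a1)))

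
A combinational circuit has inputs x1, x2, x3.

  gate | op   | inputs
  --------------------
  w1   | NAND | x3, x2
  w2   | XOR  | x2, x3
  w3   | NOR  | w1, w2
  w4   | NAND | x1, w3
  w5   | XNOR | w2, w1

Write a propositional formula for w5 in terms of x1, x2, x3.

w1 = x3 NAND x2
w2 = x2 XOR x3
w5 = w2 XNOR w1 = (x2 XOR x3) XNOR (x3 NAND x2)

(x2 XOR x3) XNOR (x3 NAND x2)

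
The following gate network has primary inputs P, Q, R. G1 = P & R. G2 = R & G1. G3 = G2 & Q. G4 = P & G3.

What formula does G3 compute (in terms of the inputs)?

G1 = P & R
G2 = R & G1 = R & (P & R)
G3 = G2 & Q = (R & (P & R)) & Q

(R & (P & R)) & Q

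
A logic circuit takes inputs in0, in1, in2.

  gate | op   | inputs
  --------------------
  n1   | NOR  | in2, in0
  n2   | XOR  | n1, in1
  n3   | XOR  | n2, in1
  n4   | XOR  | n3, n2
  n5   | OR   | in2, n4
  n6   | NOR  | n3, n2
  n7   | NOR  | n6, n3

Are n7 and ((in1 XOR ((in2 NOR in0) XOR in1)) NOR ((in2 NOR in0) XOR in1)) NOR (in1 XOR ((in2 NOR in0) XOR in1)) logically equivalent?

Yes

n1 = in2 NOR in0
n2 = n1 XOR in1 = (in2 NOR in0) XOR in1
n3 = n2 XOR in1 = ((in2 NOR in0) XOR in1) XOR in1
n6 = n3 NOR n2 = (((in2 NOR in0) XOR in1) XOR in1) NOR ((in2 NOR in0) XOR in1)
n7 = n6 NOR n3 = ((((in2 NOR in0) XOR in1) XOR in1) NOR ((in2 NOR in0) XOR in1)) NOR (((in2 NOR in0) XOR in1) XOR in1)
At in0=0, in1=0, in2=0: circuit gives 0, formula gives 0.
At in0=0, in1=1, in2=1: circuit gives 1, formula gives 1.
Agrees on all 8 inputs.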